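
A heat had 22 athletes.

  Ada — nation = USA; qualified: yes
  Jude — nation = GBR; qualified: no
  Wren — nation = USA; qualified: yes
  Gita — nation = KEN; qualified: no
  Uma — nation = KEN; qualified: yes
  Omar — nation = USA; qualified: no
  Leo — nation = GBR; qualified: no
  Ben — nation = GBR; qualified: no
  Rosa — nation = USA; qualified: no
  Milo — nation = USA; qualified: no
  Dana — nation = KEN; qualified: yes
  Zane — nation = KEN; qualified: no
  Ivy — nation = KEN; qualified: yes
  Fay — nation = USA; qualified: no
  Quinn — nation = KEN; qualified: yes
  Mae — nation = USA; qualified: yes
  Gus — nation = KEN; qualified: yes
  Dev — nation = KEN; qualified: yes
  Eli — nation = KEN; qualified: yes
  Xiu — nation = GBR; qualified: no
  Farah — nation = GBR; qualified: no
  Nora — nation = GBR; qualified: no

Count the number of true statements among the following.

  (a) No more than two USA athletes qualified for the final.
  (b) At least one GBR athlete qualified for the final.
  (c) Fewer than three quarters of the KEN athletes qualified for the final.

0

(a) USA: |A| = 7, |A ∩ B| = 3; needs |A ∩ B| ≤ 2 — false.
(b) GBR: |A| = 6, |A ∩ B| = 0; needs A ∩ B ≠ ∅ (|A ∩ B| ≥ 1) — false.
(c) KEN: |A| = 9, |A ∩ B| = 7; needs |A ∩ B| / |A| < 3/4 — false.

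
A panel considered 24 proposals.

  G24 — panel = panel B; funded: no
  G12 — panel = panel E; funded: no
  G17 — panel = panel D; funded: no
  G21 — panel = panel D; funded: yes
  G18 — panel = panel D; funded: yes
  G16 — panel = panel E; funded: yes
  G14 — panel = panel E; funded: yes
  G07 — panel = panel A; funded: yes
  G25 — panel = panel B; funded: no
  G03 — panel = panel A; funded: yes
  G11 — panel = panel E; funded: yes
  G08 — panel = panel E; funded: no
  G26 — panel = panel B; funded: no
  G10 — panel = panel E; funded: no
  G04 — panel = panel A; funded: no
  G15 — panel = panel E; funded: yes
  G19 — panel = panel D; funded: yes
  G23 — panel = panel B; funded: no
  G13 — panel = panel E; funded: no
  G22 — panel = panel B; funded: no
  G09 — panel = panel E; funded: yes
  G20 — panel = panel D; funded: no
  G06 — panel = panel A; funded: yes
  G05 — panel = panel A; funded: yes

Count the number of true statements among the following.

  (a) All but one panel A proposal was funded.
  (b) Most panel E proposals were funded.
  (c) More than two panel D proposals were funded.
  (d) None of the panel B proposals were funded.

(a) panel A: |A| = 5, |A ∩ B| = 4; needs |A ∖ B| = 1 — true.
(b) panel E: |A| = 9, |A ∩ B| = 5; needs |A ∩ B| > |A ∖ B| — true.
(c) panel D: |A| = 5, |A ∩ B| = 3; needs |A ∩ B| > 2 — true.
(d) panel B: |A| = 5, |A ∩ B| = 0; needs A ∩ B = ∅ (|A ∩ B| = 0) — true.

4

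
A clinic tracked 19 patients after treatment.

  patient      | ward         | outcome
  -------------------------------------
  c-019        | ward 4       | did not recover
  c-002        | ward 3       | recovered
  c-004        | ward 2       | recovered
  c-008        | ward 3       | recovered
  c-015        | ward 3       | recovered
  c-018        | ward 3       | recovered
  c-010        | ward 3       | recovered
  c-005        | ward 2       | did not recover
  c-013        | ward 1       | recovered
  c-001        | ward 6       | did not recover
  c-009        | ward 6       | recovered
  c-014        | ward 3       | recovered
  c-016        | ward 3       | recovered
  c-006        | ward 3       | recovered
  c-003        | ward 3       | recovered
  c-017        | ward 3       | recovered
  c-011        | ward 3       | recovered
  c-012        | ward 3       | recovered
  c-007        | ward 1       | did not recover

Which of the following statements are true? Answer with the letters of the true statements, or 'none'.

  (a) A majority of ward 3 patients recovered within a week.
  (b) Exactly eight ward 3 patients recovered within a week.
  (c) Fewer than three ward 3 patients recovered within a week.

(a)

|A| = 12, |A ∩ B| = 12, |A ∖ B| = 0.
(a) |A ∩ B| > |A ∖ B|: holds.
(b) |A ∩ B| = 8: fails.
(c) |A ∩ B| < 3: fails.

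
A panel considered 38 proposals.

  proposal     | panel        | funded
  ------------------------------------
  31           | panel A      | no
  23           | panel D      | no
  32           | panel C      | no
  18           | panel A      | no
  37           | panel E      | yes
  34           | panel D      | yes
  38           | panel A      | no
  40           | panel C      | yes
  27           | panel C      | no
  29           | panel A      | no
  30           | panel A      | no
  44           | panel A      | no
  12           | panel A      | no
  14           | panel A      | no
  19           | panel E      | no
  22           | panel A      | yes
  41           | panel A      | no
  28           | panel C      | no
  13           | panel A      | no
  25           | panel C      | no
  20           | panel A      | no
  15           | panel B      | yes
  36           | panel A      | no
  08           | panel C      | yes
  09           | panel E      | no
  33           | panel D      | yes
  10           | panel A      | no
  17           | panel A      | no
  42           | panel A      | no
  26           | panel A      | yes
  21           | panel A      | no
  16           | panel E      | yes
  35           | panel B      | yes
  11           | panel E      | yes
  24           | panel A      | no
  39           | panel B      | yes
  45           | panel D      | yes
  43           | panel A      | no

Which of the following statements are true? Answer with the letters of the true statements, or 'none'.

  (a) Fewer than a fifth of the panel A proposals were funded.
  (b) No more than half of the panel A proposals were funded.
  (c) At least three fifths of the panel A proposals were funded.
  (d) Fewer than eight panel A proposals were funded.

|A| = 20, |A ∩ B| = 2, |A ∖ B| = 18.
(a) |A ∩ B| / |A| < 1/5: holds.
(b) |A ∩ B| ≤ |A ∖ B|: holds.
(c) |A ∩ B| / |A| ≥ 3/5: fails.
(d) |A ∩ B| < 8: holds.

(a), (b), (d)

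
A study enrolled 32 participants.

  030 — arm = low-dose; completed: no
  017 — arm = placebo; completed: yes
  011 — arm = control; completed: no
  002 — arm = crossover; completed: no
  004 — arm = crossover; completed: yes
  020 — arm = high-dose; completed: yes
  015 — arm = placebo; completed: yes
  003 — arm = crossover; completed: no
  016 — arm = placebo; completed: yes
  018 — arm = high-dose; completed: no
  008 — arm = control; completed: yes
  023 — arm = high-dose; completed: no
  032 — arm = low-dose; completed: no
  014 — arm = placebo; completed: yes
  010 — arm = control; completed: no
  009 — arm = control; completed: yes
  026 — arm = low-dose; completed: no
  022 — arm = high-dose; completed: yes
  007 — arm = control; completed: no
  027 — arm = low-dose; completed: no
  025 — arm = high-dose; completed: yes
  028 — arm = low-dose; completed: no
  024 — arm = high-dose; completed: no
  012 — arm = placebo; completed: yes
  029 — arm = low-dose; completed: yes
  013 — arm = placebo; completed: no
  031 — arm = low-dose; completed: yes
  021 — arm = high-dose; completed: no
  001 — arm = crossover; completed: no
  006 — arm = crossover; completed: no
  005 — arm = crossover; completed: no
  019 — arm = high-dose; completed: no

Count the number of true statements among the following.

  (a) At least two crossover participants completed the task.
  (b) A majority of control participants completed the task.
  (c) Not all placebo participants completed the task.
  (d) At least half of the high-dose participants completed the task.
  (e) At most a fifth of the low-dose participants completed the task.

1

(a) crossover: |A| = 6, |A ∩ B| = 1; needs |A ∩ B| ≥ 2 — false.
(b) control: |A| = 5, |A ∩ B| = 2; needs |A ∩ B| > |A ∖ B| — false.
(c) placebo: |A| = 6, |A ∩ B| = 5; needs A ⊄ B (|A ∖ B| ≥ 1) — true.
(d) high-dose: |A| = 8, |A ∩ B| = 3; needs |A ∩ B| ≥ |A ∖ B| — false.
(e) low-dose: |A| = 7, |A ∩ B| = 2; needs |A ∩ B| / |A| ≤ 1/5 — false.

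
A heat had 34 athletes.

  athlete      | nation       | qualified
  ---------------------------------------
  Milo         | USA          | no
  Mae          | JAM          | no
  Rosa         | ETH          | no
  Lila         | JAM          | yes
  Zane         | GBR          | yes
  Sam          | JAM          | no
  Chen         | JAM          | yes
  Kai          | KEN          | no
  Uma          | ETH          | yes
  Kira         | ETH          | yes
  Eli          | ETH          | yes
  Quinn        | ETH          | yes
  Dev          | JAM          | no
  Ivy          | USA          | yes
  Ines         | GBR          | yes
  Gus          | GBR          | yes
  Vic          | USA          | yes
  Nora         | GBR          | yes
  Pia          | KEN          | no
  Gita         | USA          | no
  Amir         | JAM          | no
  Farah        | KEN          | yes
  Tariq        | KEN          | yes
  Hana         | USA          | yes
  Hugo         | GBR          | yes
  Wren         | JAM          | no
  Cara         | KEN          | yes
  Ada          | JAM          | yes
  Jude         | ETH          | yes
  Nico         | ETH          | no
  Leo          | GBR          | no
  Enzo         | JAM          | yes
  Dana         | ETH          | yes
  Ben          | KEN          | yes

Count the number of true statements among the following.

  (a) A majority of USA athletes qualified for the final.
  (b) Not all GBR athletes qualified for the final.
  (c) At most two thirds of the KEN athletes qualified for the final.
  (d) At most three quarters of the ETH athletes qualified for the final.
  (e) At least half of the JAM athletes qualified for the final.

4

(a) USA: |A| = 5, |A ∩ B| = 3; needs |A ∩ B| > |A ∖ B| — true.
(b) GBR: |A| = 6, |A ∩ B| = 5; needs A ⊄ B (|A ∖ B| ≥ 1) — true.
(c) KEN: |A| = 6, |A ∩ B| = 4; needs |A ∩ B| / |A| ≤ 2/3 — true.
(d) ETH: |A| = 8, |A ∩ B| = 6; needs |A ∩ B| / |A| ≤ 3/4 — true.
(e) JAM: |A| = 9, |A ∩ B| = 4; needs |A ∩ B| ≥ |A ∖ B| — false.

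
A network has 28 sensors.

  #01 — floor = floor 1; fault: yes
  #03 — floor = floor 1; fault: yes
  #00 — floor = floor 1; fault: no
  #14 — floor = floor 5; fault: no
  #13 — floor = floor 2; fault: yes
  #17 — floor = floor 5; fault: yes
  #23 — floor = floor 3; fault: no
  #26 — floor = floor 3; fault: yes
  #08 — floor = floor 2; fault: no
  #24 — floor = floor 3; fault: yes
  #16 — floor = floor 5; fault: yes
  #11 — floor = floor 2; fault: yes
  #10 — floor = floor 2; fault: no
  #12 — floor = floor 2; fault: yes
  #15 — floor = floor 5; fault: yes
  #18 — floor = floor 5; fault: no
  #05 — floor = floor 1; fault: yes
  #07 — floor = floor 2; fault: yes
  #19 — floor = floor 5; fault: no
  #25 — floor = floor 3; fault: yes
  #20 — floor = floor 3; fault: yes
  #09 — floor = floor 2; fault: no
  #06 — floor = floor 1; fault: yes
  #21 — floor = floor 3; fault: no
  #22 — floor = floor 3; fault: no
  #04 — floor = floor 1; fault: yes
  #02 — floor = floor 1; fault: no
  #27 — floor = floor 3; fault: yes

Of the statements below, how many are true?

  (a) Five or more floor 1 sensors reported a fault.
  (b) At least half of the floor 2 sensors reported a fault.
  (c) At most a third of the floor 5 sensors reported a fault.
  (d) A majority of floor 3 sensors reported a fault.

3

(a) floor 1: |A| = 7, |A ∩ B| = 5; needs |A ∩ B| ≥ 5 — true.
(b) floor 2: |A| = 7, |A ∩ B| = 4; needs |A ∩ B| ≥ |A ∖ B| — true.
(c) floor 5: |A| = 6, |A ∩ B| = 3; needs |A ∩ B| / |A| ≤ 1/3 — false.
(d) floor 3: |A| = 8, |A ∩ B| = 5; needs |A ∩ B| > |A ∖ B| — true.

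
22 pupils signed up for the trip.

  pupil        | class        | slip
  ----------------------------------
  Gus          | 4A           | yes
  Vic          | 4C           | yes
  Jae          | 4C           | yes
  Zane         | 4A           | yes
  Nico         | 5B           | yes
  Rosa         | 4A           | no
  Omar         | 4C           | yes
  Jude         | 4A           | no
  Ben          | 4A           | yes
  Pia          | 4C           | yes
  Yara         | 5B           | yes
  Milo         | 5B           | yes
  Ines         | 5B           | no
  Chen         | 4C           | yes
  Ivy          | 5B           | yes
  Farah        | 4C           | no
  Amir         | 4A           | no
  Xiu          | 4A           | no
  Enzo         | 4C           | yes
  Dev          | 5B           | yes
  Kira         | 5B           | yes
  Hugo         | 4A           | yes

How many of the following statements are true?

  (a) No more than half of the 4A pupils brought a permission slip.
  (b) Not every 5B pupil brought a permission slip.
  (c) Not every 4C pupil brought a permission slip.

3

(a) 4A: |A| = 8, |A ∩ B| = 4; needs |A ∩ B| ≤ |A ∖ B| — true.
(b) 5B: |A| = 7, |A ∩ B| = 6; needs A ⊄ B (|A ∖ B| ≥ 1) — true.
(c) 4C: |A| = 7, |A ∩ B| = 6; needs A ⊄ B (|A ∖ B| ≥ 1) — true.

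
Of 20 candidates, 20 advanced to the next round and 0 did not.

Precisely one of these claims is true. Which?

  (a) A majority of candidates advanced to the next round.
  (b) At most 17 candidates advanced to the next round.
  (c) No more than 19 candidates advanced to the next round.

|A| = 20, |A ∩ B| = 20, |A ∖ B| = 0.
(a) requires |A ∩ B| > |A ∖ B|: true.
(b) requires |A ∩ B| ≤ 17: false.
(c) requires |A ∩ B| ≤ 19: false.

(a)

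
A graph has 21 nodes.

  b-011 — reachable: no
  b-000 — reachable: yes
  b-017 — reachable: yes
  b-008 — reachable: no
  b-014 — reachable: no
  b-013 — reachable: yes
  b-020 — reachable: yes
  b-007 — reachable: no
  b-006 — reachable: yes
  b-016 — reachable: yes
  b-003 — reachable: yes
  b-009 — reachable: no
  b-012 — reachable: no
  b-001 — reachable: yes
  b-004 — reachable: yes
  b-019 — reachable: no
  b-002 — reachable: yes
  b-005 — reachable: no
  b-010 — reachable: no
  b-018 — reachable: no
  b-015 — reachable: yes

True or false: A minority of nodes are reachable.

The determiner here denotes the relation: |A ∩ B| < |A ∖ B|.
|A| = 21, |A ∩ B| = 11, |A ∖ B| = 10.
11 > 10, so the statement is false.

False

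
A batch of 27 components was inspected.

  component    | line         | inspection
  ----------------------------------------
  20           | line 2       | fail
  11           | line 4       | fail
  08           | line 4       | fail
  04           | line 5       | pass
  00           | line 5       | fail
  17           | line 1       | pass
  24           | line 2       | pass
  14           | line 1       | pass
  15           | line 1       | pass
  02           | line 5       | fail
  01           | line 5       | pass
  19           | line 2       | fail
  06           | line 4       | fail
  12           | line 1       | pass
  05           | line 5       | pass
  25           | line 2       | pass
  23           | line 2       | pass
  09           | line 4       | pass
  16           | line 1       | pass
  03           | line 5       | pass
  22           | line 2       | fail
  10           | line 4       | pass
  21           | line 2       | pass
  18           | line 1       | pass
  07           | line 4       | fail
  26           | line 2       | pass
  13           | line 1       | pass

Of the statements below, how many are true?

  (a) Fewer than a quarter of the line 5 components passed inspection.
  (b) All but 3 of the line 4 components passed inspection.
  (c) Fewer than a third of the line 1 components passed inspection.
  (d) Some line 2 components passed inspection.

(a) line 5: |A| = 6, |A ∩ B| = 4; needs |A ∩ B| / |A| < 1/4 — false.
(b) line 4: |A| = 6, |A ∩ B| = 2; needs |A ∖ B| = 3 — false.
(c) line 1: |A| = 7, |A ∩ B| = 7; needs |A ∩ B| / |A| < 1/3 — false.
(d) line 2: |A| = 8, |A ∩ B| = 5; needs A ∩ B ≠ ∅ (|A ∩ B| ≥ 1) — true.

1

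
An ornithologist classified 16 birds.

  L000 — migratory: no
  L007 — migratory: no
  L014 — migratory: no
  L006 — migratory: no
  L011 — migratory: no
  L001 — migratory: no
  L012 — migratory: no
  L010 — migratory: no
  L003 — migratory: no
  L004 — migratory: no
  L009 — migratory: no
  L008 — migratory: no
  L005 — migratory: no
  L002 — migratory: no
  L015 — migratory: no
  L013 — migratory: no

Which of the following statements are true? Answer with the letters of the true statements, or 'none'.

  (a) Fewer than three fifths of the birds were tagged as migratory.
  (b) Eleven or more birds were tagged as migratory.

|A| = 16, |A ∩ B| = 0, |A ∖ B| = 16.
(a) |A ∩ B| / |A| < 3/5: holds.
(b) |A ∩ B| ≥ 11: fails.

(a)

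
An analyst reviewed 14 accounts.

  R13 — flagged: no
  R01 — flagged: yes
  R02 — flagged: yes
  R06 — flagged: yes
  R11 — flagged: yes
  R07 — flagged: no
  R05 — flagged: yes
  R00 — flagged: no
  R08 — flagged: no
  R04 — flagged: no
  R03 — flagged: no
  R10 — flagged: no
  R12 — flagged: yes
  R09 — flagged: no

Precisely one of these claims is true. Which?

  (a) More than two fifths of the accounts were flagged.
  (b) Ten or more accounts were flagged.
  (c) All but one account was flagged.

|A| = 14, |A ∩ B| = 6, |A ∖ B| = 8.
(a) requires |A ∩ B| / |A| > 2/5: true.
(b) requires |A ∩ B| ≥ 10: false.
(c) requires |A ∖ B| = 1: false.

(a)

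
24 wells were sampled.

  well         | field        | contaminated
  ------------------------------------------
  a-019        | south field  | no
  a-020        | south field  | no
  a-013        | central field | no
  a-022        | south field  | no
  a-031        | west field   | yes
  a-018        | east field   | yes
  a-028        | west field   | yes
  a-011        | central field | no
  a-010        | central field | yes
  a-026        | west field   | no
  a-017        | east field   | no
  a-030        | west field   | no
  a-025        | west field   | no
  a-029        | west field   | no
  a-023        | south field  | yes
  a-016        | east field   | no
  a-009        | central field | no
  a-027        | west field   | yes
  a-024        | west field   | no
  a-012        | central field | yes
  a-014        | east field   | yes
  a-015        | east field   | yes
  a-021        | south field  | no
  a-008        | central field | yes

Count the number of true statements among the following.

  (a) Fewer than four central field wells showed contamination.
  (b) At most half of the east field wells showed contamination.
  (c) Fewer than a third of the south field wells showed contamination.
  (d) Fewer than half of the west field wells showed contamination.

(a) central field: |A| = 6, |A ∩ B| = 3; needs |A ∩ B| < 4 — true.
(b) east field: |A| = 5, |A ∩ B| = 3; needs |A ∩ B| ≤ |A ∖ B| — false.
(c) south field: |A| = 5, |A ∩ B| = 1; needs |A ∩ B| / |A| < 1/3 — true.
(d) west field: |A| = 8, |A ∩ B| = 3; needs |A ∩ B| < |A ∖ B| — true.

3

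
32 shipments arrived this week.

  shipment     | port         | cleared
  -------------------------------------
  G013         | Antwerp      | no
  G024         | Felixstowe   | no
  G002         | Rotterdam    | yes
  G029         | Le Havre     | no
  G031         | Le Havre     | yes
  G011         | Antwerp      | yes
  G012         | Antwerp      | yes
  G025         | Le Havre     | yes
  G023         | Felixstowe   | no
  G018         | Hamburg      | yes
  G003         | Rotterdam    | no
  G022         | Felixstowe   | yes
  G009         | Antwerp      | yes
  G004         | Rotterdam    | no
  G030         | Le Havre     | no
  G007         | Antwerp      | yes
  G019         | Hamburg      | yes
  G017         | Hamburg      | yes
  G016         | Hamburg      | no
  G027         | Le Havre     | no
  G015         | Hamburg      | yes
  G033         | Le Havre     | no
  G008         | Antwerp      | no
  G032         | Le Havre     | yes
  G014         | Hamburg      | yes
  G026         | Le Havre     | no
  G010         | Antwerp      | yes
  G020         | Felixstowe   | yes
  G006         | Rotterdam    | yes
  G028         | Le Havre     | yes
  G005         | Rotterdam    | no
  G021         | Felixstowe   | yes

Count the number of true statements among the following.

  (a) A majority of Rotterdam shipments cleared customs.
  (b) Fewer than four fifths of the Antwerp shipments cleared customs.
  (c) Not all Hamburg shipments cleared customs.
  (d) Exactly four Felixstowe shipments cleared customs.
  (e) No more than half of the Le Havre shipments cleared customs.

3

(a) Rotterdam: |A| = 5, |A ∩ B| = 2; needs |A ∩ B| > |A ∖ B| — false.
(b) Antwerp: |A| = 7, |A ∩ B| = 5; needs |A ∩ B| / |A| < 4/5 — true.
(c) Hamburg: |A| = 6, |A ∩ B| = 5; needs A ⊄ B (|A ∖ B| ≥ 1) — true.
(d) Felixstowe: |A| = 5, |A ∩ B| = 3; needs |A ∩ B| = 4 — false.
(e) Le Havre: |A| = 9, |A ∩ B| = 4; needs |A ∩ B| ≤ |A ∖ B| — true.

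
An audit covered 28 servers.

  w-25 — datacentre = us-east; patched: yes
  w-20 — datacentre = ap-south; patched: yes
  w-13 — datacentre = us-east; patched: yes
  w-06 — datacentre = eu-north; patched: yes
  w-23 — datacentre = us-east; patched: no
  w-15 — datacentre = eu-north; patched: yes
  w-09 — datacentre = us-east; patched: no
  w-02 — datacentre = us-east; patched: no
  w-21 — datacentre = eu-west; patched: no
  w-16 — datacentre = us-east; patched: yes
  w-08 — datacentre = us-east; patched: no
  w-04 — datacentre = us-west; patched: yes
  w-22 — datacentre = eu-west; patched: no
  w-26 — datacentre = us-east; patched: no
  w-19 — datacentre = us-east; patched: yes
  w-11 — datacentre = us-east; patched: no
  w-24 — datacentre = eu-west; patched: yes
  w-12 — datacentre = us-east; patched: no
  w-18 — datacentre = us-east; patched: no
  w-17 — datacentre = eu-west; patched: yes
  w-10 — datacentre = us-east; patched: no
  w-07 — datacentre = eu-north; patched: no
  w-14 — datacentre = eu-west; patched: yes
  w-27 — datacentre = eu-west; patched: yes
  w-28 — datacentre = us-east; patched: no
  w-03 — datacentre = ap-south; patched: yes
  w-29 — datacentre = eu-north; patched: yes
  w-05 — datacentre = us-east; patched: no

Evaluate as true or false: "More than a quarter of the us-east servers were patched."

True

Truth condition: |A ∩ B| / |A| > 1/4.
|A| = 15, |A ∩ B| = 4, |A ∖ B| = 11.
|A ∩ B|/|A| = 4/15, so the statement is true.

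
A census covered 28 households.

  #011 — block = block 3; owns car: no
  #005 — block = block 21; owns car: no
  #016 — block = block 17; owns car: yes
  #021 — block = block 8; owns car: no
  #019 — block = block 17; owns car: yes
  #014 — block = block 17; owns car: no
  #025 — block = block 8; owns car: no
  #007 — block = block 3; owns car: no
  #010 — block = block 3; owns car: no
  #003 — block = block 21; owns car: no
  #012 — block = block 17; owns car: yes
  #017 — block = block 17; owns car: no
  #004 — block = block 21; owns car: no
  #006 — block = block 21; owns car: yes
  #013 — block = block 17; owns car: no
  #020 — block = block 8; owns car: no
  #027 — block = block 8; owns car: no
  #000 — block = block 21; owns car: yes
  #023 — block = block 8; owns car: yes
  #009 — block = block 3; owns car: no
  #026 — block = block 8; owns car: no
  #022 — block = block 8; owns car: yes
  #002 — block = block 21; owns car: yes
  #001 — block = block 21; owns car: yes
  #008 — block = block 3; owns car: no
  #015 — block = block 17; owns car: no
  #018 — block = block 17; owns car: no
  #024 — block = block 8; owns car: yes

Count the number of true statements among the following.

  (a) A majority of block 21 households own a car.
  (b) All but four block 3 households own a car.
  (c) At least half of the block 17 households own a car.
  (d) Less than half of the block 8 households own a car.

(a) block 21: |A| = 7, |A ∩ B| = 4; needs |A ∩ B| > |A ∖ B| — true.
(b) block 3: |A| = 5, |A ∩ B| = 0; needs |A ∖ B| = 4 — false.
(c) block 17: |A| = 8, |A ∩ B| = 3; needs |A ∩ B| ≥ |A ∖ B| — false.
(d) block 8: |A| = 8, |A ∩ B| = 3; needs |A ∩ B| < |A ∖ B| — true.

2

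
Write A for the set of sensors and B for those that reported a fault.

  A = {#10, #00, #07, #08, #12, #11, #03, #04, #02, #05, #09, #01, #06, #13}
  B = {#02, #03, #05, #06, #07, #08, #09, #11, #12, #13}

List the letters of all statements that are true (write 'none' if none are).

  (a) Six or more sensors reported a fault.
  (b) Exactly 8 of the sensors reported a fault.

(a)

|A| = 14, |A ∩ B| = 10, |A ∖ B| = 4.
(a) |A ∩ B| ≥ 6: holds.
(b) |A ∩ B| = 8: fails.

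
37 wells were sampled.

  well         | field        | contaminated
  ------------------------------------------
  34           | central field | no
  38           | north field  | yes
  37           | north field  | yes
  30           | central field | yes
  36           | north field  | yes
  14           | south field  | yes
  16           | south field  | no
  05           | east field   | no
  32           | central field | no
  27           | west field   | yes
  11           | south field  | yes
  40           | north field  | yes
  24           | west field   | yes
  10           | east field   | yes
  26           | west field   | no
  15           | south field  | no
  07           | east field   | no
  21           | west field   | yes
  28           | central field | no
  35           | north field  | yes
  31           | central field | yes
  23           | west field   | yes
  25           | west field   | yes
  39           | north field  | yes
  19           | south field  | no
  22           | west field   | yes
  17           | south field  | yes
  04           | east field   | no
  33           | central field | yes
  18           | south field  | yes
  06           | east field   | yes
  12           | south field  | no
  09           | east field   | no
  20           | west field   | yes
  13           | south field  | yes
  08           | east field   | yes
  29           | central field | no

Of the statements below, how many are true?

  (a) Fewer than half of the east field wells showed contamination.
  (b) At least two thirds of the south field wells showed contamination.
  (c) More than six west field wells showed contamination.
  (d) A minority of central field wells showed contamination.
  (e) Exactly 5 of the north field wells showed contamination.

(a) east field: |A| = 7, |A ∩ B| = 3; needs |A ∩ B| < |A ∖ B| — true.
(b) south field: |A| = 9, |A ∩ B| = 5; needs |A ∩ B| / |A| ≥ 2/3 — false.
(c) west field: |A| = 8, |A ∩ B| = 7; needs |A ∩ B| > 6 — true.
(d) central field: |A| = 7, |A ∩ B| = 3; needs |A ∩ B| < |A ∖ B| — true.
(e) north field: |A| = 6, |A ∩ B| = 6; needs |A ∩ B| = 5 — false.

3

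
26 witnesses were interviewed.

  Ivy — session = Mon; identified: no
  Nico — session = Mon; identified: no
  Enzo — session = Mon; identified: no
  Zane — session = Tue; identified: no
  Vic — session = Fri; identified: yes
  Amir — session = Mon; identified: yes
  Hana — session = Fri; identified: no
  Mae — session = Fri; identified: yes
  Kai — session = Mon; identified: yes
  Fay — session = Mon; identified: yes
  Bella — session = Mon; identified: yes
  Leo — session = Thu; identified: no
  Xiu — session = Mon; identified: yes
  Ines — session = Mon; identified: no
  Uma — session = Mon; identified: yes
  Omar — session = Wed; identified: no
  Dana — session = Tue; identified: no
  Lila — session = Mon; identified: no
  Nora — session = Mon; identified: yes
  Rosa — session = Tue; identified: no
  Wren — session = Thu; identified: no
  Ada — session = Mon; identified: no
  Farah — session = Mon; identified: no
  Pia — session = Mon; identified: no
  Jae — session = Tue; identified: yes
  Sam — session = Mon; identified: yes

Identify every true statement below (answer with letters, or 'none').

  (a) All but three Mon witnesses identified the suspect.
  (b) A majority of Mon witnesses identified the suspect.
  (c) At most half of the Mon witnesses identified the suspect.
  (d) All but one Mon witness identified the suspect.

(c)

|A| = 16, |A ∩ B| = 8, |A ∖ B| = 8.
(a) |A ∖ B| = 3: fails.
(b) |A ∩ B| > |A ∖ B|: fails.
(c) |A ∩ B| ≤ |A ∖ B|: holds.
(d) |A ∖ B| = 1: fails.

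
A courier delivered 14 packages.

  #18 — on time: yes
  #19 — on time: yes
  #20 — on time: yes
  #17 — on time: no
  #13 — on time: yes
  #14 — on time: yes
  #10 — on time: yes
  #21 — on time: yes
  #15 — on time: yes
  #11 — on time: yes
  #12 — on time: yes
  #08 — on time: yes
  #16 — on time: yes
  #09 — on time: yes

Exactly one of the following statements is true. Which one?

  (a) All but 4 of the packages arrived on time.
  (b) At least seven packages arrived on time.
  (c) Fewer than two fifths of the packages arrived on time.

|A| = 14, |A ∩ B| = 13, |A ∖ B| = 1.
(a) requires |A ∖ B| = 4: false.
(b) requires |A ∩ B| ≥ 7: true.
(c) requires |A ∩ B| / |A| < 2/5: false.

(b)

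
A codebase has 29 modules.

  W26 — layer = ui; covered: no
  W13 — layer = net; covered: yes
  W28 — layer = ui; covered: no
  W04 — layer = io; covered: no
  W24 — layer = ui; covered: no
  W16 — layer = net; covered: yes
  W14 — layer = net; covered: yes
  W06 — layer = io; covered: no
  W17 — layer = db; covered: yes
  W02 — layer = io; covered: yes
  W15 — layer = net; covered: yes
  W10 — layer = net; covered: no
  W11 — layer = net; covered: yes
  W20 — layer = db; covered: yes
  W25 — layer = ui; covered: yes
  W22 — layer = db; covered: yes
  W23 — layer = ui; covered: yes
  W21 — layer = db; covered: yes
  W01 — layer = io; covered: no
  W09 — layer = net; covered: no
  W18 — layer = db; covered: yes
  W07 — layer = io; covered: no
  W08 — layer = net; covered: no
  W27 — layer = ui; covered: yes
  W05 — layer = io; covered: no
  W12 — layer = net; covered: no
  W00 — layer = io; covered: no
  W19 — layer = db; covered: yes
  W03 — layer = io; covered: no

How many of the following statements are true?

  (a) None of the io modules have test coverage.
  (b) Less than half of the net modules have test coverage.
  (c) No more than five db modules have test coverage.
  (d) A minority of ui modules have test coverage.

(a) io: |A| = 8, |A ∩ B| = 1; needs A ∩ B = ∅ (|A ∩ B| = 0) — false.
(b) net: |A| = 9, |A ∩ B| = 5; needs |A ∩ B| < |A ∖ B| — false.
(c) db: |A| = 6, |A ∩ B| = 6; needs |A ∩ B| ≤ 5 — false.
(d) ui: |A| = 6, |A ∩ B| = 3; needs |A ∩ B| < |A ∖ B| — false.

0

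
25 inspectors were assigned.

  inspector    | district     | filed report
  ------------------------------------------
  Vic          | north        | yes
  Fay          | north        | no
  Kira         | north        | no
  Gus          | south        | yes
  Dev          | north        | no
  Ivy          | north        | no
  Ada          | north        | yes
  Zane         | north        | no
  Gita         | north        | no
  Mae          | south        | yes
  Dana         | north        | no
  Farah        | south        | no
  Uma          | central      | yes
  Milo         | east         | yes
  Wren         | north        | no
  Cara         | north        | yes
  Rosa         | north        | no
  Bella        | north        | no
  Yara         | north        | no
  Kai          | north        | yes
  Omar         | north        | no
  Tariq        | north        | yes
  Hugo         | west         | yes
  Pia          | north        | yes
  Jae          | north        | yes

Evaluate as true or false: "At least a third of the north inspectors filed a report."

The determiner here denotes the relation: |A ∩ B| / |A| ≥ 1/3.
|A| = 19, |A ∩ B| = 7, |A ∖ B| = 12.
|A ∩ B|/|A| = 7/19, so the statement is true.

True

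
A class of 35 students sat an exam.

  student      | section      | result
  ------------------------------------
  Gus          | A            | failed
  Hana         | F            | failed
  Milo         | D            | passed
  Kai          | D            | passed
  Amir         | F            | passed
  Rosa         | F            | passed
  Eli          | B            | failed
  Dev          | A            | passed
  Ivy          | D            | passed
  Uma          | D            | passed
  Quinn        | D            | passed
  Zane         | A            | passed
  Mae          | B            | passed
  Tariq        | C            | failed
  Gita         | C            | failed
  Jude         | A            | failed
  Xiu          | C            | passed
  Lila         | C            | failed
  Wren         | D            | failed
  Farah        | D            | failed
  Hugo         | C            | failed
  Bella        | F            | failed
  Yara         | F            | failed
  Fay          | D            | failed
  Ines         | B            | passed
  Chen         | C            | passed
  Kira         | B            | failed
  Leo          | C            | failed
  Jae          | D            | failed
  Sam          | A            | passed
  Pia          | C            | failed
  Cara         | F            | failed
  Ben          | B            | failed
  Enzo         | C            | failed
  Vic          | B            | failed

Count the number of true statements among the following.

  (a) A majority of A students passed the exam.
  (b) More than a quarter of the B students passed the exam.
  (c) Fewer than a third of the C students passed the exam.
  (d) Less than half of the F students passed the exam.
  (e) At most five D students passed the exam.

5

(a) A: |A| = 5, |A ∩ B| = 3; needs |A ∩ B| > |A ∖ B| — true.
(b) B: |A| = 6, |A ∩ B| = 2; needs |A ∩ B| / |A| > 1/4 — true.
(c) C: |A| = 9, |A ∩ B| = 2; needs |A ∩ B| / |A| < 1/3 — true.
(d) F: |A| = 6, |A ∩ B| = 2; needs |A ∩ B| < |A ∖ B| — true.
(e) D: |A| = 9, |A ∩ B| = 5; needs |A ∩ B| ≤ 5 — true.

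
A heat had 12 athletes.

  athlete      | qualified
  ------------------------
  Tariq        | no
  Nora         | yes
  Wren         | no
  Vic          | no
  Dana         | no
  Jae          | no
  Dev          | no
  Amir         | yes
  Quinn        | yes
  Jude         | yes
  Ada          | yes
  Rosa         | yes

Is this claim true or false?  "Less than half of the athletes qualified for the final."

False

The determiner here denotes the relation: |A ∩ B| < |A ∖ B|.
A (the restrictor) = {Tariq, Nora, Wren, Vic, Dana, Jae, Dev, Amir, Quinn, Jude, Ada, Rosa}, |A| = 12.
A ∩ B = {Nora, Amir, Quinn, Jude, Ada, Rosa}, so |A ∩ B| = 6.
A ∖ B = {Tariq, Wren, Vic, Dana, Jae, Dev}, so |A ∖ B| = 6.
6 = 6, so the statement is false.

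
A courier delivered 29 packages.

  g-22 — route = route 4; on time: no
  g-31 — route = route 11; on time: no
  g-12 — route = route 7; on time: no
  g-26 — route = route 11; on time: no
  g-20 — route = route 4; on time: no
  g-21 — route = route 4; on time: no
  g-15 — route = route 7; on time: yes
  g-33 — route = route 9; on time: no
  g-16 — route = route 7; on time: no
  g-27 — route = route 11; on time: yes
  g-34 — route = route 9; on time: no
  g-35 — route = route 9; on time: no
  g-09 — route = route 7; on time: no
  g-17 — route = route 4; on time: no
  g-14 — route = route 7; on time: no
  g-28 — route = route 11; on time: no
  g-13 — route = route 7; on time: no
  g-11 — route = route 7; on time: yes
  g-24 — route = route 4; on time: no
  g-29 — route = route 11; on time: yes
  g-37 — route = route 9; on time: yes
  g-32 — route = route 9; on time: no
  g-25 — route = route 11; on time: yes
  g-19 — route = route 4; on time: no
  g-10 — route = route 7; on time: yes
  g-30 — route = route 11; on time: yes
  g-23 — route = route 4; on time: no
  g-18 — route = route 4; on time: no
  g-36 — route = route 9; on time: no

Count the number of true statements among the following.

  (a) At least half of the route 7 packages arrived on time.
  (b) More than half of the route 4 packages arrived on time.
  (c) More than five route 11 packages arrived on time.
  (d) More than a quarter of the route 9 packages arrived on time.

0

(a) route 7: |A| = 8, |A ∩ B| = 3; needs |A ∩ B| ≥ |A ∖ B| — false.
(b) route 4: |A| = 8, |A ∩ B| = 0; needs |A ∩ B| > |A ∖ B| — false.
(c) route 11: |A| = 7, |A ∩ B| = 4; needs |A ∩ B| > 5 — false.
(d) route 9: |A| = 6, |A ∩ B| = 1; needs |A ∩ B| / |A| > 1/4 — false.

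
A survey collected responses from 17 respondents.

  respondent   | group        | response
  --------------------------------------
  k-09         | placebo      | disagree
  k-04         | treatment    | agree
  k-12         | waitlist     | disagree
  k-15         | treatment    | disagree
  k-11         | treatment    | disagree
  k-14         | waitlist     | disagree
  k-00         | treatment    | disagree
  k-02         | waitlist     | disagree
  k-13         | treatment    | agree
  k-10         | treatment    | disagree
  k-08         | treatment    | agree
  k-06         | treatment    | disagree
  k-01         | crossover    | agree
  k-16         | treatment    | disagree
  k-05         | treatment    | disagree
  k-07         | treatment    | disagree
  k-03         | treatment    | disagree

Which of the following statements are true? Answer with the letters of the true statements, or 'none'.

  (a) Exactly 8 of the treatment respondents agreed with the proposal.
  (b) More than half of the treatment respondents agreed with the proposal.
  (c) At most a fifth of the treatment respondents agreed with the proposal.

|A| = 12, |A ∩ B| = 3, |A ∖ B| = 9.
(a) |A ∩ B| = 8: fails.
(b) |A ∩ B| > |A ∖ B|: fails.
(c) |A ∩ B| / |A| ≤ 1/5: fails.

none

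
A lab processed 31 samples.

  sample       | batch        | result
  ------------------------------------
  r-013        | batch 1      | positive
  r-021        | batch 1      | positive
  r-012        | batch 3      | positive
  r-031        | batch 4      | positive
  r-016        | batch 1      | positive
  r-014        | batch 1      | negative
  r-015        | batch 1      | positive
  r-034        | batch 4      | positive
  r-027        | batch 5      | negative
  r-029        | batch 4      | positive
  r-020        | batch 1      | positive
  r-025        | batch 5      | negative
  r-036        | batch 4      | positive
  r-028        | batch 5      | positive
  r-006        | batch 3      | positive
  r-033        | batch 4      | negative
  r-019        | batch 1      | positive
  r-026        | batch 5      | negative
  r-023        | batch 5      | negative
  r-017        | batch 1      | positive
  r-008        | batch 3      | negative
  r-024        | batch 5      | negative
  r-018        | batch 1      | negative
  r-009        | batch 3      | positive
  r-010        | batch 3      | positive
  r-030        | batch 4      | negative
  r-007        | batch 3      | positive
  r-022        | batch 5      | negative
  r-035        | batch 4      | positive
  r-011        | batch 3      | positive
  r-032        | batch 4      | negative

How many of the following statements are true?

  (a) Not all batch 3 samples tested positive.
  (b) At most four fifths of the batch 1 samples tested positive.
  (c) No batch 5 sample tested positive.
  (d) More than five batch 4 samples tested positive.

2

(a) batch 3: |A| = 7, |A ∩ B| = 6; needs A ⊄ B (|A ∖ B| ≥ 1) — true.
(b) batch 1: |A| = 9, |A ∩ B| = 7; needs |A ∩ B| / |A| ≤ 4/5 — true.
(c) batch 5: |A| = 7, |A ∩ B| = 1; needs A ∩ B = ∅ (|A ∩ B| = 0) — false.
(d) batch 4: |A| = 8, |A ∩ B| = 5; needs |A ∩ B| > 5 — false.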